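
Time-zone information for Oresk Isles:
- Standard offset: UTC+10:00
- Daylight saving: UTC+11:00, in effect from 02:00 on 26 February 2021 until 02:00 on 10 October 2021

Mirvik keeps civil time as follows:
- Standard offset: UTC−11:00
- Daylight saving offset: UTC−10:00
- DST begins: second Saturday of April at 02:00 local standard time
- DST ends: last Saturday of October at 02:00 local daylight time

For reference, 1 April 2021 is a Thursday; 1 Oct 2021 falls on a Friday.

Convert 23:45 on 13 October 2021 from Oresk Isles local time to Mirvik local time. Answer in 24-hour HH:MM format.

03:45

Daylight saving runs 26 February – 10 October; 13 October 2021 is outside that window, so Oresk Isles is on standard time at UTC+10:00.
23:45 Oresk Isles − 10h = 13:45 UTC.
1 April 2021 is a Thursday, so the first Saturday is April 3 and the second is April 10.
1 October 2021 is a Friday, so Saturdays fall on 2, 9, 16, 23, 30; the last is October 30.
At the standard offset (UTC−11:00), 13:45 UTC − 11h = 02:45 Mirvik standard time.
The standard-time date in Mirvik, 13 October 2021, lies within the daylight-saving period (10 April – 30 October), so Mirvik is on daylight time, UTC−10:00.
13:45 UTC − 10h = 03:45 Mirvik.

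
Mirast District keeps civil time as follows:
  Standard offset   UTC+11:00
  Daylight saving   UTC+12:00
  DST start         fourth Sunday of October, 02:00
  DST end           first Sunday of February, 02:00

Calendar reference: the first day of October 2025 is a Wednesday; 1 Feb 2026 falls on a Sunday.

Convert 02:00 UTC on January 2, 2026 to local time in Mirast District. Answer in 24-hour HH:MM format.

14:00

1 October 2025 is a Wednesday, so the first Sunday is October 5 and the fourth is October 26.
1 February 2026 is a Sunday, so the first Sunday is February 1.
At the standard offset (UTC+11:00), 02:00 UTC + 11h = 13:00 Mirast District standard time.
Daylight saving runs 26 October 2025 – 1 February 2026; the standard-time date in Mirast District, January 2, 2026, is inside that window, so Mirast District is at UTC+12:00.
02:00 UTC + 12h = 14:00 local.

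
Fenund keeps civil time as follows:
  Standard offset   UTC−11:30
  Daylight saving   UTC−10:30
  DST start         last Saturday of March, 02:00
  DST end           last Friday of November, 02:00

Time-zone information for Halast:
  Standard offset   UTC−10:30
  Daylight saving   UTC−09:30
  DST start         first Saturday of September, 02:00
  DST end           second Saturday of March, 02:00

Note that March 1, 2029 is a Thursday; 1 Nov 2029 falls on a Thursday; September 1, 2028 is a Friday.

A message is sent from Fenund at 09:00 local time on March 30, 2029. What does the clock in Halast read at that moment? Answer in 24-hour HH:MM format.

1 March 2029 is a Thursday, so Saturdays fall on 3, 10, 17, 24, 31; the last is March 31.
1 November 2029 is a Thursday, so Fridays fall on 2, 9, 16, 23, 30; the last is November 30.
March 30, 2029 does not fall between 31 March and 30 November, so daylight saving is not in effect and Fenund is at UTC−11:30.
09:00 Fenund + 11h30m = 20:30 UTC.
1 September 2028 is a Friday, so the first Saturday is September 2.
1 March 2029 is a Thursday, so the first Saturday is March 3 and the second is March 10.
At the standard offset (UTC−10:30), 20:30 UTC − 10h30m = 10:00 Halast standard time.
The standard-time date in Halast, March 30, 2029, does not fall between 2 September 2028 and 10 March 2029, so daylight saving is not in effect and Halast is at UTC−10:30.
20:30 UTC − 10h30m = 10:00 Halast.

10:00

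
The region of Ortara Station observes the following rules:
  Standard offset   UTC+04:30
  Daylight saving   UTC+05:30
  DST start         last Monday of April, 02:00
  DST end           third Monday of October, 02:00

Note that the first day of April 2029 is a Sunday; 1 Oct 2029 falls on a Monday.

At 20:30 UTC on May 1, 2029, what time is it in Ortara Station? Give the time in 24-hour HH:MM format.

1 April 2029 is a Sunday, so Mondays fall on 2, 9, 16, 23, 30; the last is April 30.
1 October 2029 is a Monday, so the first Monday is October 1 and the third is October 15.
At the standard offset (UTC+04:30), 20:30 UTC + 4h30m = 01:00 Ortara Station standard time (rolling into the next day, 2 May 2029).
Daylight saving runs 30 April – 15 October; the standard-time date in Ortara Station, May 2, 2029, is inside that window, so Ortara Station is at UTC+05:30.
20:30 UTC + 5h30m = 02:00 local (rolling into the next day, 2 May 2029).

02:00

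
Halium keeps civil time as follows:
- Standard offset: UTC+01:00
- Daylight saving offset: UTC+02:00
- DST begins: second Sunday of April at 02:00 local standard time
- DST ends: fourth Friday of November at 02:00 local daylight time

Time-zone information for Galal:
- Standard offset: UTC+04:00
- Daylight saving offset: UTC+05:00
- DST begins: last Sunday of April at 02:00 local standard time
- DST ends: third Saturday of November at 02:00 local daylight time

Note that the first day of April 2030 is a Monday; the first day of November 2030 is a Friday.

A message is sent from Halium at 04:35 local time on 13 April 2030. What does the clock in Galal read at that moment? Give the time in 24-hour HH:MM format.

07:35

1 April 2030 is a Monday, so the first Sunday is April 7 and the second is April 14.
1 November 2030 is a Friday, so the first Friday is November 1 and the fourth is November 22.
Daylight saving runs 14 April – 22 November; 13 April 2030 is outside that window, so Halium is on standard time at UTC+01:00.
04:35 Halium − 1h = 03:35 UTC.
1 April 2030 is a Monday, so Sundays fall on 7, 14, 21, 28; the last is April 28.
1 November 2030 is a Friday, so the first Saturday is November 2 and the third is November 16.
At the standard offset (UTC+04:00), 03:35 UTC + 4h = 07:35 Galal standard time.
The standard-time date in Galal, 13 April 2030, is outside the daylight-saving period (28 April – 16 November), so Galal is on standard time, UTC+04:00.
03:35 UTC + 4h = 07:35 Galal.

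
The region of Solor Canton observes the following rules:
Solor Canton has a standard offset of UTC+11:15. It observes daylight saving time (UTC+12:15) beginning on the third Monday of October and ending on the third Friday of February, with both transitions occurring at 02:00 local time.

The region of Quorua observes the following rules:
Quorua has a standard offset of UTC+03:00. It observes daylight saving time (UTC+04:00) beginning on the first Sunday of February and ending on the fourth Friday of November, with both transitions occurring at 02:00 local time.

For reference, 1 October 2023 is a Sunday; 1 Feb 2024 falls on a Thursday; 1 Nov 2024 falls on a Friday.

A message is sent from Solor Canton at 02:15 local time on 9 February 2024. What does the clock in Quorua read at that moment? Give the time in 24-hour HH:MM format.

1 October 2023 is a Sunday, so the first Monday is October 2 and the third is October 16.
1 February 2024 is a Thursday, so the first Friday is February 2 and the third is February 16.
9 February 2024 falls between 16 October 2023 and 16 February 2024, so daylight saving is in effect and Solor Canton is at UTC+12:15.
02:15 Solor Canton − 12h15m = 14:00 UTC (rolling into the previous day, 8 February 2024).
1 February 2024 is a Thursday, so the first Sunday is February 4.
1 November 2024 is a Friday, so the first Friday is November 1 and the fourth is November 22.
At the standard offset (UTC+03:00), 14:00 UTC + 3h = 17:00 Quorua standard time.
The standard-time date in Quorua, 8 February 2024, lies within the daylight-saving period (4 February – 22 November), so Quorua is on daylight time, UTC+04:00.
14:00 UTC + 4h = 18:00 Quorua.

18:00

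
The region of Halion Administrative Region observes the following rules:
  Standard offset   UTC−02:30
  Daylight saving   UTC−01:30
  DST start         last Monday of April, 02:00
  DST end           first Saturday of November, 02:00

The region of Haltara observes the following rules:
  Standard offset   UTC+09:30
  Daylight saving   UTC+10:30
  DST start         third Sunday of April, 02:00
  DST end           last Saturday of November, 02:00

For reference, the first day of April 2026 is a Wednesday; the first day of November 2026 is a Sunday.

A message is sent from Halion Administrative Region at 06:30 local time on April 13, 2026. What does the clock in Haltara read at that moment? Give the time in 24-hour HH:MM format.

1 April 2026 is a Wednesday, so Mondays fall on 6, 13, 20, 27; the last is April 27.
1 November 2026 is a Sunday, so the first Saturday is November 7.
Daylight saving runs 27 April – 7 November; April 13, 2026 is outside that window, so Halion Administrative Region is on standard time at UTC−02:30.
06:30 Halion Administrative Region + 2h30m = 09:00 UTC.
1 April 2026 is a Wednesday, so the first Sunday is April 5 and the third is April 19.
1 November 2026 is a Sunday, so Saturdays fall on 7, 14, 21, 28; the last is November 28.
At the standard offset (UTC+09:30), 09:00 UTC + 9h30m = 18:30 Haltara standard time.
The standard-time date in Haltara, April 13, 2026, is outside the daylight-saving period (19 April – 28 November), so Haltara is on standard time, UTC+09:30.
09:00 UTC + 9h30m = 18:30 Haltara.

18:30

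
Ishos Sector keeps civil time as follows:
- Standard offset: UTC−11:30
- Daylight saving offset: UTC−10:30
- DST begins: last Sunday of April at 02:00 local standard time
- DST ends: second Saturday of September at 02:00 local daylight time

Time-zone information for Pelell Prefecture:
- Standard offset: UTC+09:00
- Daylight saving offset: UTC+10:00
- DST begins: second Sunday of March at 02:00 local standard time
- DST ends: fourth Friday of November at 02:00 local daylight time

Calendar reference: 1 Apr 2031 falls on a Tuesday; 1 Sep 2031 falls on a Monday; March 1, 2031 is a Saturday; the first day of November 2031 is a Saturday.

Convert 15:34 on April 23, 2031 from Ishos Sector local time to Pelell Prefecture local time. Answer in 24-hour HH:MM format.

1 April 2031 is a Tuesday, so Sundays fall on 6, 13, 20, 27; the last is April 27.
1 September 2031 is a Monday, so the first Saturday is September 6 and the second is September 13.
Daylight saving runs 27 April – 13 September; April 23, 2031 is outside that window, so Ishos Sector is on standard time at UTC−11:30.
15:34 Ishos Sector + 11h30m = 03:04 UTC (rolling into the next day, 24 April 2031).
1 March 2031 is a Saturday, so the first Sunday is March 2 and the second is March 9.
1 November 2031 is a Saturday, so the first Friday is November 7 and the fourth is November 28.
At the standard offset (UTC+09:00), 03:04 UTC + 9h = 12:04 Pelell Prefecture standard time.
The standard-time date in Pelell Prefecture, April 24, 2031, falls between 9 March and 28 November, so daylight saving is in effect and Pelell Prefecture is at UTC+10:00.
03:04 UTC + 10h = 13:04 Pelell Prefecture.

13:04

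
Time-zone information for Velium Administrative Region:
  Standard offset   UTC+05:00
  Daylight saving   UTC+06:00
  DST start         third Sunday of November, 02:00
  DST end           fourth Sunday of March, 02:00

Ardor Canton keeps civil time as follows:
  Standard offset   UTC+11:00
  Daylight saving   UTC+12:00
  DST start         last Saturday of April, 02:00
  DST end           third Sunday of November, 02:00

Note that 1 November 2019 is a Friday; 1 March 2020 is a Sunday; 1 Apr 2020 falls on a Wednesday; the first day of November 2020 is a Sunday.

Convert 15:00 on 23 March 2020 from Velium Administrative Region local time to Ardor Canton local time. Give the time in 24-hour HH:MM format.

1 November 2019 is a Friday, so the first Sunday is November 3 and the third is November 17.
1 March 2020 is a Sunday, so the first Sunday is March 1 and the fourth is March 22.
Daylight saving runs 17 November 2019 – 22 March 2020; 23 March 2020 is outside that window, so Velium Administrative Region is on standard time at UTC+05:00.
15:00 Velium Administrative Region − 5h = 10:00 UTC.
1 April 2020 is a Wednesday, so Saturdays fall on 4, 11, 18, 25; the last is April 25.
1 November 2020 is a Sunday, so the first Sunday is November 1 and the third is November 15.
At the standard offset (UTC+11:00), 10:00 UTC + 11h = 21:00 Ardor Canton standard time.
The standard-time date in Ardor Canton, 23 March 2020, does not fall between 25 April and 15 November, so daylight saving is not in effect and Ardor Canton is at UTC+11:00.
10:00 UTC + 11h = 21:00 Ardor Canton.

21:00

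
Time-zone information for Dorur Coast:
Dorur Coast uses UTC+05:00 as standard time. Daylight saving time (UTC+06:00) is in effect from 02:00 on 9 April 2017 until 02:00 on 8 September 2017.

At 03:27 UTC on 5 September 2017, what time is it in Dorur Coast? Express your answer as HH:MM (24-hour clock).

09:27

At the standard offset (UTC+05:00), 03:27 UTC + 5h = 08:27 Dorur Coast standard time.
The standard-time date in Dorur Coast, 5 September 2017, lies within the daylight-saving period (9 April – 8 September), so Dorur Coast is on daylight time, UTC+06:00.
03:27 UTC + 6h = 09:27 local.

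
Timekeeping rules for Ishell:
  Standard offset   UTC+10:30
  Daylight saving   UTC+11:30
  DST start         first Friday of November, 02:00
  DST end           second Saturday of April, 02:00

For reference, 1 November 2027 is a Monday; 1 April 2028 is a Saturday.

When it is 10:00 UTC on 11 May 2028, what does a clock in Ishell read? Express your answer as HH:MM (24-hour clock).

20:30

1 November 2027 is a Monday, so the first Friday is November 5.
1 April 2028 is a Saturday, so the first Saturday is April 1 and the second is April 8.
At the standard offset (UTC+10:30), 10:00 UTC + 10h30m = 20:30 Ishell standard time.
The standard-time date in Ishell, 11 May 2028, is outside the daylight-saving period (5 November 2027 – 8 April 2028), so Ishell is on standard time, UTC+10:30.
10:00 UTC + 10h30m = 20:30 local.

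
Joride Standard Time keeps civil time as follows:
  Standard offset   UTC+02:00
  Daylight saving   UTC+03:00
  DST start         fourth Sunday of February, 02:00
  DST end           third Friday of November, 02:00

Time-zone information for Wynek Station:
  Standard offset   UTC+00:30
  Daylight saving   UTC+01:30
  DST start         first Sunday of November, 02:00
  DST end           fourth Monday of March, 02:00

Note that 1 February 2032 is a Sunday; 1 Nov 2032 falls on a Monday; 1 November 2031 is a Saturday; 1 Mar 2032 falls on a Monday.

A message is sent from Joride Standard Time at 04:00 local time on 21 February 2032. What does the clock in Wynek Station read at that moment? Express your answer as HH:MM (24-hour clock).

1 February 2032 is a Sunday, so the first Sunday is February 1 and the fourth is February 22.
1 November 2032 is a Monday, so the first Friday is November 5 and the third is November 19.
21 February 2032 does not fall between 22 February and 19 November, so daylight saving is not in effect and Joride Standard Time is at UTC+02:00.
04:00 Joride Standard Time − 2h = 02:00 UTC.
1 November 2031 is a Saturday, so the first Sunday is November 2.
1 March 2032 is a Monday, so the first Monday is March 1 and the fourth is March 22.
At the standard offset (UTC+00:30), 02:00 UTC + 0h30m = 02:30 Wynek Station standard time.
The standard-time date in Wynek Station, 21 February 2032, falls between 2 November 2031 and 22 March 2032, so daylight saving is in effect and Wynek Station is at UTC+01:30.
02:00 UTC + 1h30m = 03:30 Wynek Station.

03:30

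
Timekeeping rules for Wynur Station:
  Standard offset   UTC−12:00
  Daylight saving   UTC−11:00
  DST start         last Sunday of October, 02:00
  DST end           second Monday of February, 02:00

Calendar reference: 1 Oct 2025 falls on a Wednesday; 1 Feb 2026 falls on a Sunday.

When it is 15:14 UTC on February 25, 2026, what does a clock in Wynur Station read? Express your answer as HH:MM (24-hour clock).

1 October 2025 is a Wednesday, so Sundays fall on 5, 12, 19, 26; the last is October 26.
1 February 2026 is a Sunday, so the first Monday is February 2 and the second is February 9.
At the standard offset (UTC−12:00), 15:14 UTC − 12h = 03:14 Wynur Station standard time.
The standard-time date in Wynur Station, February 25, 2026, does not fall between 26 October 2025 and 9 February 2026, so daylight saving is not in effect and Wynur Station is at UTC−12:00.
15:14 UTC − 12h = 03:14 local.

03:14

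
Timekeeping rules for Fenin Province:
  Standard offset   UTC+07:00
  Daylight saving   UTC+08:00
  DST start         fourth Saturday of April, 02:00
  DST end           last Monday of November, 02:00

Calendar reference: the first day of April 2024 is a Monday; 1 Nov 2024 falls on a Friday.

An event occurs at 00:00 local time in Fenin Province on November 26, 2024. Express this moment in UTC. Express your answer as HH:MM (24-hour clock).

17:00

1 April 2024 is a Monday, so the first Saturday is April 6 and the fourth is April 27.
1 November 2024 is a Friday, so Mondays fall on 4, 11, 18, 25; the last is November 25.
November 26, 2024 is outside the daylight-saving period (27 April – 25 November), so Fenin Province is on standard time, UTC+07:00.
00:00 local − 7h = 17:00 UTC (rolling into the previous day, 25 November 2024).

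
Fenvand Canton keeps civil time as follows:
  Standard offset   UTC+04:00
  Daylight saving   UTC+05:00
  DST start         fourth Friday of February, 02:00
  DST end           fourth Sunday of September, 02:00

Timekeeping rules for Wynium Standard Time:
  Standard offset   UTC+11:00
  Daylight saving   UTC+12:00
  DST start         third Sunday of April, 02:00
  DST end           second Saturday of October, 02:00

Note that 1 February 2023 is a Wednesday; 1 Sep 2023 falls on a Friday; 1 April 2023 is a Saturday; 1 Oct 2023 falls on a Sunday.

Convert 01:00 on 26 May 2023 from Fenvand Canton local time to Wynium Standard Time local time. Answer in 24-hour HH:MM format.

08:00

1 February 2023 is a Wednesday, so the first Friday is February 3 and the fourth is February 24.
1 September 2023 is a Friday, so the first Sunday is September 3 and the fourth is September 24.
Daylight saving runs 24 February – 24 September; 26 May 2023 is inside that window, so Fenvand Canton is at UTC+05:00.
01:00 Fenvand Canton − 5h = 20:00 UTC (rolling into the previous day, 25 May 2023).
1 April 2023 is a Saturday, so the first Sunday is April 2 and the third is April 16.
1 October 2023 is a Sunday, so the first Saturday is October 7 and the second is October 14.
At the standard offset (UTC+11:00), 20:00 UTC + 11h = 07:00 Wynium Standard Time standard time (rolling into the next day, 26 May 2023).
The standard-time date in Wynium Standard Time, 26 May 2023, falls between 16 April and 14 October, so daylight saving is in effect and Wynium Standard Time is at UTC+12:00.
20:00 UTC + 12h = 08:00 Wynium Standard Time (rolling into the next day, 26 May 2023).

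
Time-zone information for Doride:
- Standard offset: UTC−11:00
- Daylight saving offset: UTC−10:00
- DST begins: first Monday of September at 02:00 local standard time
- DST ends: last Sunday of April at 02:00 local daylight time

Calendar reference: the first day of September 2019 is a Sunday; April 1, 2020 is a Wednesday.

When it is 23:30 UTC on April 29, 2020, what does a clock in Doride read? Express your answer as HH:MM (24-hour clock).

1 September 2019 is a Sunday, so the first Monday is September 2.
1 April 2020 is a Wednesday, so Sundays fall on 5, 12, 19, 26; the last is April 26.
At the standard offset (UTC−11:00), 23:30 UTC − 11h = 12:30 Doride standard time.
Daylight saving runs 2 September 2019 – 26 April 2020; the standard-time date in Doride, April 29, 2020, is outside that window, so Doride is on standard time at UTC−11:00.
23:30 UTC − 11h = 12:30 local.

12:30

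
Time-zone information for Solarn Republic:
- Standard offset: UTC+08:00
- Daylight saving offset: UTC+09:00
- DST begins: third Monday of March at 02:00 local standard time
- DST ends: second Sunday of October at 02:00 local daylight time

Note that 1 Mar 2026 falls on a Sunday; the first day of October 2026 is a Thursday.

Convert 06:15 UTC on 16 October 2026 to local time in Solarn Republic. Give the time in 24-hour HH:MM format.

1 March 2026 is a Sunday, so the first Monday is March 2 and the third is March 16.
1 October 2026 is a Thursday, so the first Sunday is October 4 and the second is October 11.
At the standard offset (UTC+08:00), 06:15 UTC + 8h = 14:15 Solarn Republic standard time.
The standard-time date in Solarn Republic, 16 October 2026, is outside the daylight-saving period (16 March – 11 October), so Solarn Republic is on standard time, UTC+08:00.
06:15 UTC + 8h = 14:15 local.

14:15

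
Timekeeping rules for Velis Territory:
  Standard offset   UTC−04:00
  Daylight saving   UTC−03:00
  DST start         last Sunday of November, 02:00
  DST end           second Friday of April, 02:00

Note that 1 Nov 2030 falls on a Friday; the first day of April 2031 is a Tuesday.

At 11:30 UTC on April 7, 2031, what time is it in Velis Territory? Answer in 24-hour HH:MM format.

08:30

1 November 2030 is a Friday, so Sundays fall on 3, 10, 17, 24; the last is November 24.
1 April 2031 is a Tuesday, so the first Friday is April 4 and the second is April 11.
At the standard offset (UTC−04:00), 11:30 UTC − 4h = 07:30 Velis Territory standard time.
The standard-time date in Velis Territory, April 7, 2031, lies within the daylight-saving period (24 November 2030 – 11 April 2031), so Velis Territory is on daylight time, UTC−03:00.
11:30 UTC − 3h = 08:30 local.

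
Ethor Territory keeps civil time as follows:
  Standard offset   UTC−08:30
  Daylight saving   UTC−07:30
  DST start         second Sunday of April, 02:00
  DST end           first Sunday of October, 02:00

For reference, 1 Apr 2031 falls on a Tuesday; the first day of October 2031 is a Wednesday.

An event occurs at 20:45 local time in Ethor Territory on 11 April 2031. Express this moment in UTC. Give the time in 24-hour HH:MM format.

05:15

1 April 2031 is a Tuesday, so the first Sunday is April 6 and the second is April 13.
1 October 2031 is a Wednesday, so the first Sunday is October 5.
Daylight saving runs 13 April – 5 October; 11 April 2031 is outside that window, so Ethor Territory is on standard time at UTC−08:30.
20:45 local + 8h30m = 05:15 UTC (rolling into the next day, 12 April 2031).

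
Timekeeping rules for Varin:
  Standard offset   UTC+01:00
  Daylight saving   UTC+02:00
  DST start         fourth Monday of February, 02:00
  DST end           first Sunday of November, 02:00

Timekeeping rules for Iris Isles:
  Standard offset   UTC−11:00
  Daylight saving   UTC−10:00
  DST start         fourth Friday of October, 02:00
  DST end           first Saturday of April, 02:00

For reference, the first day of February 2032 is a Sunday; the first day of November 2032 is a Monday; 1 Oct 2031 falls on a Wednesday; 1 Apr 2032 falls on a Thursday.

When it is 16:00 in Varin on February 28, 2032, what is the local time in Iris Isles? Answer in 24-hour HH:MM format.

04:00

1 February 2032 is a Sunday, so the first Monday is February 2 and the fourth is February 23.
1 November 2032 is a Monday, so the first Sunday is November 7.
February 28, 2032 lies within the daylight-saving period (23 February – 7 November), so Varin is on daylight time, UTC+02:00.
16:00 Varin − 2h = 14:00 UTC.
1 October 2031 is a Wednesday, so the first Friday is October 3 and the fourth is October 24.
1 April 2032 is a Thursday, so the first Saturday is April 3.
At the standard offset (UTC−11:00), 14:00 UTC − 11h = 03:00 Iris Isles standard time.
The standard-time date in Iris Isles, February 28, 2032, lies within the daylight-saving period (24 October 2031 – 3 April 2032), so Iris Isles is on daylight time, UTC−10:00.
14:00 UTC − 10h = 04:00 Iris Isles.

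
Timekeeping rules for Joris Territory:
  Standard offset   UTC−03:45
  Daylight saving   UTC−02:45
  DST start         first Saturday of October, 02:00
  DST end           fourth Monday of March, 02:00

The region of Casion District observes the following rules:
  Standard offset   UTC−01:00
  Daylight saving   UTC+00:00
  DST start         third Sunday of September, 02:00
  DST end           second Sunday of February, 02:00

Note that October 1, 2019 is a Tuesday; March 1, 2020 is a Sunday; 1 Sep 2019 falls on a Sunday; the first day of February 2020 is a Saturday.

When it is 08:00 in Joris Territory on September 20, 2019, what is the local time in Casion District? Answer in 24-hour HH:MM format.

11:45

1 October 2019 is a Tuesday, so the first Saturday is October 5.
1 March 2020 is a Sunday, so the first Monday is March 2 and the fourth is March 23.
September 20, 2019 is outside the daylight-saving period (5 October 2019 – 23 March 2020), so Joris Territory is on standard time, UTC−03:45.
08:00 Joris Territory + 3h45m = 11:45 UTC.
1 September 2019 is a Sunday, so the first Sunday is September 1 and the third is September 15.
1 February 2020 is a Saturday, so the first Sunday is February 2 and the second is February 9.
At the standard offset (UTC−01:00), 11:45 UTC − 1h = 10:45 Casion District standard time.
The standard-time date in Casion District, September 20, 2019, falls between 15 September 2019 and 9 February 2020, so daylight saving is in effect and Casion District is at UTC+00:00.
11:45 UTC + 0h = 11:45 Casion District.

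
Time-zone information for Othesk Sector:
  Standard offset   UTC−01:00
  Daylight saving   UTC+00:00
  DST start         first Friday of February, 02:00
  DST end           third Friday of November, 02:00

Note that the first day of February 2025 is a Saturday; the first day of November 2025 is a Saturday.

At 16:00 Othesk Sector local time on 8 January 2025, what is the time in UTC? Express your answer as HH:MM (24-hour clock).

17:00

1 February 2025 is a Saturday, so the first Friday is February 7.
1 November 2025 is a Saturday, so the first Friday is November 7 and the third is November 21.
Daylight saving runs 7 February – 21 November; 8 January 2025 is outside that window, so Othesk Sector is on standard time at UTC−01:00.
16:00 local + 1h = 17:00 UTC.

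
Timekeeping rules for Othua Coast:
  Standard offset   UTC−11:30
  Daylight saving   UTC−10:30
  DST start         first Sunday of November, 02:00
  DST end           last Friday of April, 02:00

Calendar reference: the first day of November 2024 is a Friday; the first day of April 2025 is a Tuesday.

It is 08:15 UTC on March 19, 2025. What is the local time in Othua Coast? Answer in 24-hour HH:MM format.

21:45

1 November 2024 is a Friday, so the first Sunday is November 3.
1 April 2025 is a Tuesday, so Fridays fall on 4, 11, 18, 25; the last is April 25.
At the standard offset (UTC−11:30), 08:15 UTC − 11h30m = 20:45 Othua Coast standard time (rolling into the previous day, 18 March 2025).
The standard-time date in Othua Coast, March 18, 2025, falls between 3 November 2024 and 25 April 2025, so daylight saving is in effect and Othua Coast is at UTC−10:30.
08:15 UTC − 10h30m = 21:45 local (rolling into the previous day, 18 March 2025).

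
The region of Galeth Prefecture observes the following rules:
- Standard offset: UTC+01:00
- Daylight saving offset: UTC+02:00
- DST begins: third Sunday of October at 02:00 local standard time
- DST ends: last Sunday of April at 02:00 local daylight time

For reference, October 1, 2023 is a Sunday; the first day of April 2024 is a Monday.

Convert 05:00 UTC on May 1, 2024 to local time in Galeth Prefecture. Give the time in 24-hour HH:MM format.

06:00

1 October 2023 is a Sunday, so the first Sunday is October 1 and the third is October 15.
1 April 2024 is a Monday, so Sundays fall on 7, 14, 21, 28; the last is April 28.
At the standard offset (UTC+01:00), 05:00 UTC + 1h = 06:00 Galeth Prefecture standard time.
The standard-time date in Galeth Prefecture, May 1, 2024, is outside the daylight-saving period (15 October 2023 – 28 April 2024), so Galeth Prefecture is on standard time, UTC+01:00.
05:00 UTC + 1h = 06:00 local.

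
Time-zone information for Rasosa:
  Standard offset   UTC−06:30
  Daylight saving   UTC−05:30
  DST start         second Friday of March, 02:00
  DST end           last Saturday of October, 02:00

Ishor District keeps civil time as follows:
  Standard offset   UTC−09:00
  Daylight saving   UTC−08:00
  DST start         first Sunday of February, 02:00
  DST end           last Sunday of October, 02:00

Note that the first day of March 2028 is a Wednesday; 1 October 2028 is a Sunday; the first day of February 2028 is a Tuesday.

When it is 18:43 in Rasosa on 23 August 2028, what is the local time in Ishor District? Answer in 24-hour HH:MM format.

1 March 2028 is a Wednesday, so the first Friday is March 3 and the second is March 10.
1 October 2028 is a Sunday, so Saturdays fall on 7, 14, 21, 28; the last is October 28.
23 August 2028 lies within the daylight-saving period (10 March – 28 October), so Rasosa is on daylight time, UTC−05:30.
18:43 Rasosa + 5h30m = 00:13 UTC (rolling into the next day, 24 August 2028).
1 February 2028 is a Tuesday, so the first Sunday is February 6.
1 October 2028 is a Sunday, so Sundays fall on 1, 8, 15, 22, 29; the last is October 29.
At the standard offset (UTC−09:00), 00:13 UTC − 9h = 15:13 Ishor District standard time (rolling into the previous day, 23 August 2028).
Daylight saving runs 6 February – 29 October; the standard-time date in Ishor District, 23 August 2028, is inside that window, so Ishor District is at UTC−08:00.
00:13 UTC − 8h = 16:13 Ishor District (rolling into the previous day, 23 August 2028).

16:13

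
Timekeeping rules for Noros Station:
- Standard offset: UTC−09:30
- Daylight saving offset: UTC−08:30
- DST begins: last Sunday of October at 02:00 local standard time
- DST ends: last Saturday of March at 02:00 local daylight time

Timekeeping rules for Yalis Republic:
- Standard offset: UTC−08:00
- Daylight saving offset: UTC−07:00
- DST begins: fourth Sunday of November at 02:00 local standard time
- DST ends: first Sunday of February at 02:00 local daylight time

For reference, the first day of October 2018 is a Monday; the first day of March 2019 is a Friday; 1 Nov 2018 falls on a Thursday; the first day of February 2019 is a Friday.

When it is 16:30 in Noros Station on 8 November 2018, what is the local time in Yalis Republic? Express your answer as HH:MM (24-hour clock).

17:00

1 October 2018 is a Monday, so Sundays fall on 7, 14, 21, 28; the last is October 28.
1 March 2019 is a Friday, so Saturdays fall on 2, 9, 16, 23, 30; the last is March 30.
8 November 2018 lies within the daylight-saving period (28 October 2018 – 30 March 2019), so Noros Station is on daylight time, UTC−08:30.
16:30 Noros Station + 8h30m = 01:00 UTC (rolling into the next day, 9 November 2018).
1 November 2018 is a Thursday, so the first Sunday is November 4 and the fourth is November 25.
1 February 2019 is a Friday, so the first Sunday is February 3.
At the standard offset (UTC−08:00), 01:00 UTC − 8h = 17:00 Yalis Republic standard time (rolling into the previous day, 8 November 2018).
The standard-time date in Yalis Republic, 8 November 2018, is outside the daylight-saving period (25 November 2018 – 3 February 2019), so Yalis Republic is on standard time, UTC−08:00.
01:00 UTC − 8h = 17:00 Yalis Republic (rolling into the previous day, 8 November 2018).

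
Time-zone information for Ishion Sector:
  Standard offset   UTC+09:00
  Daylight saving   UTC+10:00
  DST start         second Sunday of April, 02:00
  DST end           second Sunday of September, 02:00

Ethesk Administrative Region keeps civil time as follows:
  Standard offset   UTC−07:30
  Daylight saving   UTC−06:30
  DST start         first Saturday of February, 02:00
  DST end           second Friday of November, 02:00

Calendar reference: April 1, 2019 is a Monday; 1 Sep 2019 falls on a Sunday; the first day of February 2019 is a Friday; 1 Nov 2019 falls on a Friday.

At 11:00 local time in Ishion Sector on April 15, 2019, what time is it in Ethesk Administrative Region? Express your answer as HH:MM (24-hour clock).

1 April 2019 is a Monday, so the first Sunday is April 7 and the second is April 14.
1 September 2019 is a Sunday, so the first Sunday is September 1 and the second is September 8.
April 15, 2019 falls between 14 April and 8 September, so daylight saving is in effect and Ishion Sector is at UTC+10:00.
11:00 Ishion Sector − 10h = 01:00 UTC.
1 February 2019 is a Friday, so the first Saturday is February 2.
1 November 2019 is a Friday, so the first Friday is November 1 and the second is November 8.
At the standard offset (UTC−07:30), 01:00 UTC − 7h30m = 17:30 Ethesk Administrative Region standard time (rolling into the previous day, 14 April 2019).
Daylight saving runs 2 February – 8 November; the standard-time date in Ethesk Administrative Region, April 14, 2019, is inside that window, so Ethesk Administrative Region is at UTC−06:30.
01:00 UTC − 6h30m = 18:30 Ethesk Administrative Region (rolling into the previous day, 14 April 2019).

18:30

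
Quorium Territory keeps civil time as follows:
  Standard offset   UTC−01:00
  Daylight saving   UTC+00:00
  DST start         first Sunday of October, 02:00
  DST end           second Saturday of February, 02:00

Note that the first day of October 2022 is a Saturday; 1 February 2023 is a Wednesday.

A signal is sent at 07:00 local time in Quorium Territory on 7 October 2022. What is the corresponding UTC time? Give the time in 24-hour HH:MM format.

1 October 2022 is a Saturday, so the first Sunday is October 2.
1 February 2023 is a Wednesday, so the first Saturday is February 4 and the second is February 11.
7 October 2022 falls between 2 October 2022 and 11 February 2023, so daylight saving is in effect and Quorium Territory is at UTC+00:00.
07:00 local − 0h = 07:00 UTC.

07:00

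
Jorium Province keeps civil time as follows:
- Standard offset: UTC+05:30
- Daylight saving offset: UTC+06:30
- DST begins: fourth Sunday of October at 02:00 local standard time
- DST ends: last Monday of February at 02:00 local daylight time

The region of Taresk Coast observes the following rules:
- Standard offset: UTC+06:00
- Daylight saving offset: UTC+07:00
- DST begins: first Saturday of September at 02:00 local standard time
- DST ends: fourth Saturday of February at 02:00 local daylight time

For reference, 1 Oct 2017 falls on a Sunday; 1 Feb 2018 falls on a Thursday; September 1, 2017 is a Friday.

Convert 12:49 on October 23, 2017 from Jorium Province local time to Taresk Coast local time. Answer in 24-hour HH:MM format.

13:19

1 October 2017 is a Sunday, so the first Sunday is October 1 and the fourth is October 22.
1 February 2018 is a Thursday, so Mondays fall on 5, 12, 19, 26; the last is February 26.
Daylight saving runs 22 October 2017 – 26 February 2018; October 23, 2017 is inside that window, so Jorium Province is at UTC+06:30.
12:49 Jorium Province − 6h30m = 06:19 UTC.
1 September 2017 is a Friday, so the first Saturday is September 2.
1 February 2018 is a Thursday, so the first Saturday is February 3 and the fourth is February 24.
At the standard offset (UTC+06:00), 06:19 UTC + 6h = 12:19 Taresk Coast standard time.
Daylight saving runs 2 September 2017 – 24 February 2018; the standard-time date in Taresk Coast, October 23, 2017, is inside that window, so Taresk Coast is at UTC+07:00.
06:19 UTC + 7h = 13:19 Taresk Coast.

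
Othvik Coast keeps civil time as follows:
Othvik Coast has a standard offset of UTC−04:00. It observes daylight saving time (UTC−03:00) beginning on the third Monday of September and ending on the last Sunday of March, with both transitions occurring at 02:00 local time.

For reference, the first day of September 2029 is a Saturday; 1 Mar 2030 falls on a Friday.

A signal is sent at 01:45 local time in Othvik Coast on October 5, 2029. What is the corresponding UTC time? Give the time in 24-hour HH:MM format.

04:45

1 September 2029 is a Saturday, so the first Monday is September 3 and the third is September 17.
1 March 2030 is a Friday, so Sundays fall on 3, 10, 17, 24, 31; the last is March 31.
October 5, 2029 lies within the daylight-saving period (17 September 2029 – 31 March 2030), so Othvik Coast is on daylight time, UTC−03:00.
01:45 local + 3h = 04:45 UTC.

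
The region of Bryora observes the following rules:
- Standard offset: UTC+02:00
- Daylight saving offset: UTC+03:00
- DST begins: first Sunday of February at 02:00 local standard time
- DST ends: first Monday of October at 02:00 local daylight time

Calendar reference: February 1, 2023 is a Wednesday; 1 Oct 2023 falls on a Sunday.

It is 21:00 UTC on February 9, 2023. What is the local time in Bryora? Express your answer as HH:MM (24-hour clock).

00:00

1 February 2023 is a Wednesday, so the first Sunday is February 5.
1 October 2023 is a Sunday, so the first Monday is October 2.
At the standard offset (UTC+02:00), 21:00 UTC + 2h = 23:00 Bryora standard time.
Daylight saving runs 5 February – 2 October; the standard-time date in Bryora, February 9, 2023, is inside that window, so Bryora is at UTC+03:00.
21:00 UTC + 3h = 00:00 local (rolling into the next day, 10 February 2023).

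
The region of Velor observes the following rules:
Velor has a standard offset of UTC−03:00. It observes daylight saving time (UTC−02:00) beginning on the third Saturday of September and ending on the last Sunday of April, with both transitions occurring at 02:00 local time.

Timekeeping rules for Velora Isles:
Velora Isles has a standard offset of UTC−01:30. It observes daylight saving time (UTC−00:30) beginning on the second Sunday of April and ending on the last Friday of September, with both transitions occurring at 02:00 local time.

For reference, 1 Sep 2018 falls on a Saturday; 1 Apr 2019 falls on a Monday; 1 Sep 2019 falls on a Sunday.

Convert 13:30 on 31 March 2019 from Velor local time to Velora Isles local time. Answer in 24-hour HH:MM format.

1 September 2018 is a Saturday, so the first Saturday is September 1 and the third is September 15.
1 April 2019 is a Monday, so Sundays fall on 7, 14, 21, 28; the last is April 28.
31 March 2019 lies within the daylight-saving period (15 September 2018 – 28 April 2019), so Velor is on daylight time, UTC−02:00.
13:30 Velor + 2h = 15:30 UTC.
1 April 2019 is a Monday, so the first Sunday is April 7 and the second is April 14.
1 September 2019 is a Sunday, so Fridays fall on 6, 13, 20, 27; the last is September 27.
At the standard offset (UTC−01:30), 15:30 UTC − 1h30m = 14:00 Velora Isles standard time.
Daylight saving runs 14 April – 27 September; the standard-time date in Velora Isles, 31 March 2019, is outside that window, so Velora Isles is on standard time at UTC−01:30.
15:30 UTC − 1h30m = 14:00 Velora Isles.

14:00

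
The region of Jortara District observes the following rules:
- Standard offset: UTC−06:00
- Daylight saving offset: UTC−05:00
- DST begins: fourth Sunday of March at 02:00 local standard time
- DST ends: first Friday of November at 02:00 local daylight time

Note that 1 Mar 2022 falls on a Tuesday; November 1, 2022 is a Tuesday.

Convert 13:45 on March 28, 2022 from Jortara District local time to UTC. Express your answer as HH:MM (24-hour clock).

18:45

1 March 2022 is a Tuesday, so the first Sunday is March 6 and the fourth is March 27.
1 November 2022 is a Tuesday, so the first Friday is November 4.
March 28, 2022 lies within the daylight-saving period (27 March – 4 November), so Jortara District is on daylight time, UTC−05:00.
13:45 local + 5h = 18:45 UTC.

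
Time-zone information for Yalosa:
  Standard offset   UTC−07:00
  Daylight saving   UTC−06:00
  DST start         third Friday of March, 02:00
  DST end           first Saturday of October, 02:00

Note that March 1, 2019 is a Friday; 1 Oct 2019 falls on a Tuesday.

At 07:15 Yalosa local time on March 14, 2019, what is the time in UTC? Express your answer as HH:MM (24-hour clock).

14:15

1 March 2019 is a Friday, so the first Friday is March 1 and the third is March 15.
1 October 2019 is a Tuesday, so the first Saturday is October 5.
March 14, 2019 does not fall between 15 March and 5 October, so daylight saving is not in effect and Yalosa is at UTC−07:00.
07:15 local + 7h = 14:15 UTC.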